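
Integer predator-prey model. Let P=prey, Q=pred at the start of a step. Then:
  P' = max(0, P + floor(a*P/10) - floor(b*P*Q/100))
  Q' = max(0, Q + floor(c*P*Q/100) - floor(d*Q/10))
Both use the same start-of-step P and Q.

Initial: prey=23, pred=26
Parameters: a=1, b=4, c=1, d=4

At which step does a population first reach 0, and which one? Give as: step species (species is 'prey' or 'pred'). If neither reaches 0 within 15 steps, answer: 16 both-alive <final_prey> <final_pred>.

Answer: 16 both-alive 1 2

Derivation:
Step 1: prey: 23+2-23=2; pred: 26+5-10=21
Step 2: prey: 2+0-1=1; pred: 21+0-8=13
Step 3: prey: 1+0-0=1; pred: 13+0-5=8
Step 4: prey: 1+0-0=1; pred: 8+0-3=5
Step 5: prey: 1+0-0=1; pred: 5+0-2=3
Step 6: prey: 1+0-0=1; pred: 3+0-1=2
Step 7: prey: 1+0-0=1; pred: 2+0-0=2
Steps 8-15: state stable at prey=1, pred=2 (no change)
No extinction within 15 steps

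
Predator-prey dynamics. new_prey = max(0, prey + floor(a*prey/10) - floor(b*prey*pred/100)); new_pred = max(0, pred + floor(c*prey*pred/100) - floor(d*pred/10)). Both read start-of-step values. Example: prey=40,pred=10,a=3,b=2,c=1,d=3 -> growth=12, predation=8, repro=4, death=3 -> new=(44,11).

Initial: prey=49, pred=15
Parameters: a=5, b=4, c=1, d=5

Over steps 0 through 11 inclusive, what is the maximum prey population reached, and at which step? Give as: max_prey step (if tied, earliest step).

Step 1: prey: 49+24-29=44; pred: 15+7-7=15
Step 2: prey: 44+22-26=40; pred: 15+6-7=14
Step 3: prey: 40+20-22=38; pred: 14+5-7=12
Step 4: prey: 38+19-18=39; pred: 12+4-6=10
Step 5: prey: 39+19-15=43; pred: 10+3-5=8
Step 6: prey: 43+21-13=51; pred: 8+3-4=7
Step 7: prey: 51+25-14=62; pred: 7+3-3=7
Step 8: prey: 62+31-17=76; pred: 7+4-3=8
Step 9: prey: 76+38-24=90; pred: 8+6-4=10
Step 10: prey: 90+45-36=99; pred: 10+9-5=14
Step 11: prey: 99+49-55=93; pred: 14+13-7=20
Max prey = 99 at step 10

Answer: 99 10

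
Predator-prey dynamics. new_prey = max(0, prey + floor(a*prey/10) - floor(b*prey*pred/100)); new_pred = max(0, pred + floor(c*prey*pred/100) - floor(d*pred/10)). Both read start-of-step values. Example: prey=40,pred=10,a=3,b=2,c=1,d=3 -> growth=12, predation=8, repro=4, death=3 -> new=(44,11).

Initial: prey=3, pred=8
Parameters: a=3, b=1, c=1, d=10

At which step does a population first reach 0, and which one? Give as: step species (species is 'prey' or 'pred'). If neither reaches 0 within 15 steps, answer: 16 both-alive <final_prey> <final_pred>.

Step 1: prey: 3+0-0=3; pred: 8+0-8=0
First extinction: pred at step 1

Answer: 1 pred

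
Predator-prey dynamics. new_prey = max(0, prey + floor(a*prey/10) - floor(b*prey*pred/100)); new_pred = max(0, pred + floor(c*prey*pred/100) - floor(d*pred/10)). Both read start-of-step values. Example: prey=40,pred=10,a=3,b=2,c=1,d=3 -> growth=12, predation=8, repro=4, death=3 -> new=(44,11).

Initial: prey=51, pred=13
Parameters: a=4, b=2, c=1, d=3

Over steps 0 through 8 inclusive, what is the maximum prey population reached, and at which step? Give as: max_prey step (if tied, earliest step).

Step 1: prey: 51+20-13=58; pred: 13+6-3=16
Step 2: prey: 58+23-18=63; pred: 16+9-4=21
Step 3: prey: 63+25-26=62; pred: 21+13-6=28
Step 4: prey: 62+24-34=52; pred: 28+17-8=37
Step 5: prey: 52+20-38=34; pred: 37+19-11=45
Step 6: prey: 34+13-30=17; pred: 45+15-13=47
Step 7: prey: 17+6-15=8; pred: 47+7-14=40
Step 8: prey: 8+3-6=5; pred: 40+3-12=31
Max prey = 63 at step 2

Answer: 63 2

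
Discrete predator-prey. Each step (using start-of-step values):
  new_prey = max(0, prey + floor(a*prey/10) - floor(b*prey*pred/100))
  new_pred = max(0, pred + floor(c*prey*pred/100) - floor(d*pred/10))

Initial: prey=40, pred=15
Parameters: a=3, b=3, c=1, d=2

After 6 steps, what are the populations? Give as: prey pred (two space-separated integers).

Answer: 6 17

Derivation:
Step 1: prey: 40+12-18=34; pred: 15+6-3=18
Step 2: prey: 34+10-18=26; pred: 18+6-3=21
Step 3: prey: 26+7-16=17; pred: 21+5-4=22
Step 4: prey: 17+5-11=11; pred: 22+3-4=21
Step 5: prey: 11+3-6=8; pred: 21+2-4=19
Step 6: prey: 8+2-4=6; pred: 19+1-3=17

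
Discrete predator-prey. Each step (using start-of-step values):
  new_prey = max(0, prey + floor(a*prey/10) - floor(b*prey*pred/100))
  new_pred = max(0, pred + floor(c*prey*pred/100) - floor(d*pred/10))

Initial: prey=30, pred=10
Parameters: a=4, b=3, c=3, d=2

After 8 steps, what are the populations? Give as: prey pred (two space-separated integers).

Step 1: prey: 30+12-9=33; pred: 10+9-2=17
Step 2: prey: 33+13-16=30; pred: 17+16-3=30
Step 3: prey: 30+12-27=15; pred: 30+27-6=51
Step 4: prey: 15+6-22=0; pred: 51+22-10=63
Step 5: prey: 0+0-0=0; pred: 63+0-12=51
Step 6: prey: 0+0-0=0; pred: 51+0-10=41
Step 7: prey: 0+0-0=0; pred: 41+0-8=33
Step 8: prey: 0+0-0=0; pred: 33+0-6=27

Answer: 0 27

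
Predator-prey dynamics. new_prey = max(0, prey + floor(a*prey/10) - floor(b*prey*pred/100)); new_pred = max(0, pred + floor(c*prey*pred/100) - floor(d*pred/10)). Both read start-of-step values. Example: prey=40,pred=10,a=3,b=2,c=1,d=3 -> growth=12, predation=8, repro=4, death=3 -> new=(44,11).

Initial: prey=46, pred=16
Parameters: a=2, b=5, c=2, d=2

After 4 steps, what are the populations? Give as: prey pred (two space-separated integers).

Step 1: prey: 46+9-36=19; pred: 16+14-3=27
Step 2: prey: 19+3-25=0; pred: 27+10-5=32
Step 3: prey: 0+0-0=0; pred: 32+0-6=26
Step 4: prey: 0+0-0=0; pred: 26+0-5=21

Answer: 0 21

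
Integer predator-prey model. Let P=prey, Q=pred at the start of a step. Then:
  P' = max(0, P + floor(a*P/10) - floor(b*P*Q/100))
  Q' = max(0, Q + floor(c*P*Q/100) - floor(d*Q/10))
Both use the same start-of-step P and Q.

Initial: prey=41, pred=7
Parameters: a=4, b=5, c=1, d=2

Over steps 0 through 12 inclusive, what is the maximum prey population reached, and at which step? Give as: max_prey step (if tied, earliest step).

Answer: 43 1

Derivation:
Step 1: prey: 41+16-14=43; pred: 7+2-1=8
Step 2: prey: 43+17-17=43; pred: 8+3-1=10
Step 3: prey: 43+17-21=39; pred: 10+4-2=12
Step 4: prey: 39+15-23=31; pred: 12+4-2=14
Step 5: prey: 31+12-21=22; pred: 14+4-2=16
Step 6: prey: 22+8-17=13; pred: 16+3-3=16
Step 7: prey: 13+5-10=8; pred: 16+2-3=15
Step 8: prey: 8+3-6=5; pred: 15+1-3=13
Step 9: prey: 5+2-3=4; pred: 13+0-2=11
Step 10: prey: 4+1-2=3; pred: 11+0-2=9
Step 11: prey: 3+1-1=3; pred: 9+0-1=8
Step 12: prey: 3+1-1=3; pred: 8+0-1=7
Max prey = 43 at step 1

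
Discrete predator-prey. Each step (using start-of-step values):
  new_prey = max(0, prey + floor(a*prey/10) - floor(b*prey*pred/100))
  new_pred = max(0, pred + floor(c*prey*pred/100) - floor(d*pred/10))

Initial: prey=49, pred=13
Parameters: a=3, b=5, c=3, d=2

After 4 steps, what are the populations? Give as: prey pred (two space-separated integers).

Answer: 0 34

Derivation:
Step 1: prey: 49+14-31=32; pred: 13+19-2=30
Step 2: prey: 32+9-48=0; pred: 30+28-6=52
Step 3: prey: 0+0-0=0; pred: 52+0-10=42
Step 4: prey: 0+0-0=0; pred: 42+0-8=34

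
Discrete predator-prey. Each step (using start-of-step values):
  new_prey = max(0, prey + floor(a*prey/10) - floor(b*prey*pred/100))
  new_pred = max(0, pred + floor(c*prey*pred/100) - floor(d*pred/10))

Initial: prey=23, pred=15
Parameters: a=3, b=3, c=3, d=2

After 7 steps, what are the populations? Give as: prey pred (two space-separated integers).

Step 1: prey: 23+6-10=19; pred: 15+10-3=22
Step 2: prey: 19+5-12=12; pred: 22+12-4=30
Step 3: prey: 12+3-10=5; pred: 30+10-6=34
Step 4: prey: 5+1-5=1; pred: 34+5-6=33
Step 5: prey: 1+0-0=1; pred: 33+0-6=27
Step 6: prey: 1+0-0=1; pred: 27+0-5=22
Step 7: prey: 1+0-0=1; pred: 22+0-4=18

Answer: 1 18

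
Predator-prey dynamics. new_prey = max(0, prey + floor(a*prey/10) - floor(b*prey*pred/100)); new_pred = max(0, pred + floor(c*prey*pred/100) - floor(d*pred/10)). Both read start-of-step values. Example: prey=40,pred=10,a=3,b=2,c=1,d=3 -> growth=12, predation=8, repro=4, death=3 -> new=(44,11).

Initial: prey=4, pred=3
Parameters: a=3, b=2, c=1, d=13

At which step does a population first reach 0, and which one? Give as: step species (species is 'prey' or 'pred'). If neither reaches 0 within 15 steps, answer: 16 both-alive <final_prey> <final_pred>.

Step 1: prey: 4+1-0=5; pred: 3+0-3=0
First extinction: pred at step 1

Answer: 1 pred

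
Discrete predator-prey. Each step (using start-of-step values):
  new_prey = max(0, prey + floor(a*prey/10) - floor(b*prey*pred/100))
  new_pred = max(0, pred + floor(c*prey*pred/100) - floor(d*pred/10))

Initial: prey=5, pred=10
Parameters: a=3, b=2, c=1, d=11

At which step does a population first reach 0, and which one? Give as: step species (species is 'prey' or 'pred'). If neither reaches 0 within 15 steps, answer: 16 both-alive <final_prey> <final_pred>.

Answer: 1 pred

Derivation:
Step 1: prey: 5+1-1=5; pred: 10+0-11=0
First extinction: pred at step 1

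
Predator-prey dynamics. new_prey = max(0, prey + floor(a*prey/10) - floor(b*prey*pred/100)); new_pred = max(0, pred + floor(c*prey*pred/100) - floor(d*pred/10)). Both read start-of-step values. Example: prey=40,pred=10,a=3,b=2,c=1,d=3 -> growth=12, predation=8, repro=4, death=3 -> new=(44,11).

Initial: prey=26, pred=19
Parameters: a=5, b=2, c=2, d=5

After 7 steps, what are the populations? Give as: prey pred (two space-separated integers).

Answer: 15 43

Derivation:
Step 1: prey: 26+13-9=30; pred: 19+9-9=19
Step 2: prey: 30+15-11=34; pred: 19+11-9=21
Step 3: prey: 34+17-14=37; pred: 21+14-10=25
Step 4: prey: 37+18-18=37; pred: 25+18-12=31
Step 5: prey: 37+18-22=33; pred: 31+22-15=38
Step 6: prey: 33+16-25=24; pred: 38+25-19=44
Step 7: prey: 24+12-21=15; pred: 44+21-22=43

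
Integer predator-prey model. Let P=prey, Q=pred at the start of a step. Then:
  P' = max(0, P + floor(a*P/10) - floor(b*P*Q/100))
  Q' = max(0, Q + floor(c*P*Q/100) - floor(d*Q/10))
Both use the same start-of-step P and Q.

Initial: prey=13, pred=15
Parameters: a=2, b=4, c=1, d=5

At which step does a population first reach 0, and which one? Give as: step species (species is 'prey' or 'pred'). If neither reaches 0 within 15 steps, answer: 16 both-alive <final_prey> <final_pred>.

Answer: 16 both-alive 41 1

Derivation:
Step 1: prey: 13+2-7=8; pred: 15+1-7=9
Step 2: prey: 8+1-2=7; pred: 9+0-4=5
Step 3: prey: 7+1-1=7; pred: 5+0-2=3
Step 4: prey: 7+1-0=8; pred: 3+0-1=2
Step 5: prey: 8+1-0=9; pred: 2+0-1=1
Step 6: prey: 9+1-0=10; pred: 1+0-0=1
Step 7: prey: 10+2-0=12; pred: 1+0-0=1
Step 8: prey: 12+2-0=14; pred: 1+0-0=1
Step 9: prey: 14+2-0=16; pred: 1+0-0=1
Step 10: prey: 16+3-0=19; pred: 1+0-0=1
Step 11: prey: 19+3-0=22; pred: 1+0-0=1
Step 12: prey: 22+4-0=26; pred: 1+0-0=1
Step 13: prey: 26+5-1=30; pred: 1+0-0=1
Step 14: prey: 30+6-1=35; pred: 1+0-0=1
Step 15: prey: 35+7-1=41; pred: 1+0-0=1
No extinction within 15 steps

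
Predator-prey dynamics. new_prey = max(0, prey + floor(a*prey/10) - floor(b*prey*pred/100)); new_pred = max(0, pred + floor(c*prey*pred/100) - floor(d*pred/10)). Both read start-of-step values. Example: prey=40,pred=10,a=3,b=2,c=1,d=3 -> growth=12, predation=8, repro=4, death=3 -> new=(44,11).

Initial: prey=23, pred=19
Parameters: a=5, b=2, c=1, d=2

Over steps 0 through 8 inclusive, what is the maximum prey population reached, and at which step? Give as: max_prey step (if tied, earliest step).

Step 1: prey: 23+11-8=26; pred: 19+4-3=20
Step 2: prey: 26+13-10=29; pred: 20+5-4=21
Step 3: prey: 29+14-12=31; pred: 21+6-4=23
Step 4: prey: 31+15-14=32; pred: 23+7-4=26
Step 5: prey: 32+16-16=32; pred: 26+8-5=29
Step 6: prey: 32+16-18=30; pred: 29+9-5=33
Step 7: prey: 30+15-19=26; pred: 33+9-6=36
Step 8: prey: 26+13-18=21; pred: 36+9-7=38
Max prey = 32 at step 4

Answer: 32 4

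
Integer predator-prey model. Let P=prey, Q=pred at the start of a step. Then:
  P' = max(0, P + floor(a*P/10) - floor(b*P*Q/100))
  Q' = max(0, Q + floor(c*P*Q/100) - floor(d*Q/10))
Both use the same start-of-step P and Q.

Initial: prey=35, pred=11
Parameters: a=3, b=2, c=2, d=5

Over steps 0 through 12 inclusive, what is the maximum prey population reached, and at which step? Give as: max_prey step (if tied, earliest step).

Answer: 40 2

Derivation:
Step 1: prey: 35+10-7=38; pred: 11+7-5=13
Step 2: prey: 38+11-9=40; pred: 13+9-6=16
Step 3: prey: 40+12-12=40; pred: 16+12-8=20
Step 4: prey: 40+12-16=36; pred: 20+16-10=26
Step 5: prey: 36+10-18=28; pred: 26+18-13=31
Step 6: prey: 28+8-17=19; pred: 31+17-15=33
Step 7: prey: 19+5-12=12; pred: 33+12-16=29
Step 8: prey: 12+3-6=9; pred: 29+6-14=21
Step 9: prey: 9+2-3=8; pred: 21+3-10=14
Step 10: prey: 8+2-2=8; pred: 14+2-7=9
Step 11: prey: 8+2-1=9; pred: 9+1-4=6
Step 12: prey: 9+2-1=10; pred: 6+1-3=4
Max prey = 40 at step 2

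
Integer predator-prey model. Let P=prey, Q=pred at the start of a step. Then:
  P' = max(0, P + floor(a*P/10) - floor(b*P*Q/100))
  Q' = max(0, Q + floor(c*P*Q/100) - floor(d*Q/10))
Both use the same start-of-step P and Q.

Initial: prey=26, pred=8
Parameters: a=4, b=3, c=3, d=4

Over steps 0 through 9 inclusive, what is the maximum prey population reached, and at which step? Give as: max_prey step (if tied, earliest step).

Answer: 33 2

Derivation:
Step 1: prey: 26+10-6=30; pred: 8+6-3=11
Step 2: prey: 30+12-9=33; pred: 11+9-4=16
Step 3: prey: 33+13-15=31; pred: 16+15-6=25
Step 4: prey: 31+12-23=20; pred: 25+23-10=38
Step 5: prey: 20+8-22=6; pred: 38+22-15=45
Step 6: prey: 6+2-8=0; pred: 45+8-18=35
Step 7: prey: 0+0-0=0; pred: 35+0-14=21
Step 8: prey: 0+0-0=0; pred: 21+0-8=13
Step 9: prey: 0+0-0=0; pred: 13+0-5=8
Max prey = 33 at step 2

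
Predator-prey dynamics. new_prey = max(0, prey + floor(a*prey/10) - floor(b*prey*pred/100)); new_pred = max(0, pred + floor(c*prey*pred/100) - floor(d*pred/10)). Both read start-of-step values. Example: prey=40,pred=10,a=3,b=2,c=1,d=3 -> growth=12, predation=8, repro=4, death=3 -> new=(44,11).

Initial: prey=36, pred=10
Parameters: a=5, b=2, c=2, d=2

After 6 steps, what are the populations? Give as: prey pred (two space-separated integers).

Step 1: prey: 36+18-7=47; pred: 10+7-2=15
Step 2: prey: 47+23-14=56; pred: 15+14-3=26
Step 3: prey: 56+28-29=55; pred: 26+29-5=50
Step 4: prey: 55+27-55=27; pred: 50+55-10=95
Step 5: prey: 27+13-51=0; pred: 95+51-19=127
Step 6: prey: 0+0-0=0; pred: 127+0-25=102

Answer: 0 102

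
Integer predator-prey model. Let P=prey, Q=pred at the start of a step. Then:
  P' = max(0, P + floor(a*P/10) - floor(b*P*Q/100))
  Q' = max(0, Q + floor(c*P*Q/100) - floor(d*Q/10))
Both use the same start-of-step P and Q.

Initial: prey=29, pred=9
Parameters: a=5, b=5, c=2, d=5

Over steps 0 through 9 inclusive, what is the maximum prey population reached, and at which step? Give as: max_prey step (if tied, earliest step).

Step 1: prey: 29+14-13=30; pred: 9+5-4=10
Step 2: prey: 30+15-15=30; pred: 10+6-5=11
Step 3: prey: 30+15-16=29; pred: 11+6-5=12
Step 4: prey: 29+14-17=26; pred: 12+6-6=12
Step 5: prey: 26+13-15=24; pred: 12+6-6=12
Step 6: prey: 24+12-14=22; pred: 12+5-6=11
Step 7: prey: 22+11-12=21; pred: 11+4-5=10
Step 8: prey: 21+10-10=21; pred: 10+4-5=9
Step 9: prey: 21+10-9=22; pred: 9+3-4=8
Max prey = 30 at step 1

Answer: 30 1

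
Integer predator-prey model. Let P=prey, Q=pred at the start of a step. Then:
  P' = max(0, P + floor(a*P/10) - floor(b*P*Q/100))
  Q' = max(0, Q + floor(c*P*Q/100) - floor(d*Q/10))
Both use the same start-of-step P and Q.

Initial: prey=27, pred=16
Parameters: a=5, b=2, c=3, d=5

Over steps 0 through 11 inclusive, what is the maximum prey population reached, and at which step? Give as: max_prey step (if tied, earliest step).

Step 1: prey: 27+13-8=32; pred: 16+12-8=20
Step 2: prey: 32+16-12=36; pred: 20+19-10=29
Step 3: prey: 36+18-20=34; pred: 29+31-14=46
Step 4: prey: 34+17-31=20; pred: 46+46-23=69
Step 5: prey: 20+10-27=3; pred: 69+41-34=76
Step 6: prey: 3+1-4=0; pred: 76+6-38=44
Step 7: prey: 0+0-0=0; pred: 44+0-22=22
Step 8: prey: 0+0-0=0; pred: 22+0-11=11
Step 9: prey: 0+0-0=0; pred: 11+0-5=6
Step 10: prey: 0+0-0=0; pred: 6+0-3=3
Step 11: prey: 0+0-0=0; pred: 3+0-1=2
Max prey = 36 at step 2

Answer: 36 2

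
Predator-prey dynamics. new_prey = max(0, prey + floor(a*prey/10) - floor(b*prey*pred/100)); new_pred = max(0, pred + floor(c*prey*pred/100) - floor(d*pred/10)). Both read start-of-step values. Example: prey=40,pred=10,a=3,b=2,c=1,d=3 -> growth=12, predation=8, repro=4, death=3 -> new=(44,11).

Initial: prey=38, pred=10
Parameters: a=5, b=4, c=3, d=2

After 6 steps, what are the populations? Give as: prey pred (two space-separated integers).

Step 1: prey: 38+19-15=42; pred: 10+11-2=19
Step 2: prey: 42+21-31=32; pred: 19+23-3=39
Step 3: prey: 32+16-49=0; pred: 39+37-7=69
Step 4: prey: 0+0-0=0; pred: 69+0-13=56
Step 5: prey: 0+0-0=0; pred: 56+0-11=45
Step 6: prey: 0+0-0=0; pred: 45+0-9=36

Answer: 0 36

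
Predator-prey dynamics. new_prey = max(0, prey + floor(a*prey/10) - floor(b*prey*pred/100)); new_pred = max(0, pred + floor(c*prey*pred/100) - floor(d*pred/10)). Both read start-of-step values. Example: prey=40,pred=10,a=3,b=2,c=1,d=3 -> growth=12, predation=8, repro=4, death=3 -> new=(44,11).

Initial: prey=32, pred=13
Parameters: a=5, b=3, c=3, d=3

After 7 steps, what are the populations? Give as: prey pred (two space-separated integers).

Answer: 0 23

Derivation:
Step 1: prey: 32+16-12=36; pred: 13+12-3=22
Step 2: prey: 36+18-23=31; pred: 22+23-6=39
Step 3: prey: 31+15-36=10; pred: 39+36-11=64
Step 4: prey: 10+5-19=0; pred: 64+19-19=64
Step 5: prey: 0+0-0=0; pred: 64+0-19=45
Step 6: prey: 0+0-0=0; pred: 45+0-13=32
Step 7: prey: 0+0-0=0; pred: 32+0-9=23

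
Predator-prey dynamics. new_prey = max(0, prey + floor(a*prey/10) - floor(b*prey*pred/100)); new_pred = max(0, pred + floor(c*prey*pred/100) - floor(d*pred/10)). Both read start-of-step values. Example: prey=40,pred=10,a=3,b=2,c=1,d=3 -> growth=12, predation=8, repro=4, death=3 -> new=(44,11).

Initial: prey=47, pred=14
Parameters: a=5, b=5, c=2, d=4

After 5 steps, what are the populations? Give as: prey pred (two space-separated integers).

Answer: 0 11

Derivation:
Step 1: prey: 47+23-32=38; pred: 14+13-5=22
Step 2: prey: 38+19-41=16; pred: 22+16-8=30
Step 3: prey: 16+8-24=0; pred: 30+9-12=27
Step 4: prey: 0+0-0=0; pred: 27+0-10=17
Step 5: prey: 0+0-0=0; pred: 17+0-6=11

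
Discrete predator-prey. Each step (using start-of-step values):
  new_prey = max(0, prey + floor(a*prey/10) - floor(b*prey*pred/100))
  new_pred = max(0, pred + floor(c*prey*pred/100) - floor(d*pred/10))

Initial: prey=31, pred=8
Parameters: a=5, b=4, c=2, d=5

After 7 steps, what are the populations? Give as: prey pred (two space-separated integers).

Answer: 1 30

Derivation:
Step 1: prey: 31+15-9=37; pred: 8+4-4=8
Step 2: prey: 37+18-11=44; pred: 8+5-4=9
Step 3: prey: 44+22-15=51; pred: 9+7-4=12
Step 4: prey: 51+25-24=52; pred: 12+12-6=18
Step 5: prey: 52+26-37=41; pred: 18+18-9=27
Step 6: prey: 41+20-44=17; pred: 27+22-13=36
Step 7: prey: 17+8-24=1; pred: 36+12-18=30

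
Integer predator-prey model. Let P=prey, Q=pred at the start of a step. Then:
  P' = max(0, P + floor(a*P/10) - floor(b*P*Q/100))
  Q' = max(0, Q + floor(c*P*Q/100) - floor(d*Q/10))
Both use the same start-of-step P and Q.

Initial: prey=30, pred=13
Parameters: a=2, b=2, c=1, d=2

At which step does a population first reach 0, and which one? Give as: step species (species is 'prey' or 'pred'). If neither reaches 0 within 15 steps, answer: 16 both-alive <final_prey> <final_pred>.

Answer: 16 both-alive 12 7

Derivation:
Step 1: prey: 30+6-7=29; pred: 13+3-2=14
Step 2: prey: 29+5-8=26; pred: 14+4-2=16
Step 3: prey: 26+5-8=23; pred: 16+4-3=17
Step 4: prey: 23+4-7=20; pred: 17+3-3=17
Step 5: prey: 20+4-6=18; pred: 17+3-3=17
Step 6: prey: 18+3-6=15; pred: 17+3-3=17
Step 7: prey: 15+3-5=13; pred: 17+2-3=16
Step 8: prey: 13+2-4=11; pred: 16+2-3=15
Step 9: prey: 11+2-3=10; pred: 15+1-3=13
Step 10: prey: 10+2-2=10; pred: 13+1-2=12
Step 11: prey: 10+2-2=10; pred: 12+1-2=11
Step 12: prey: 10+2-2=10; pred: 11+1-2=10
Step 13: prey: 10+2-2=10; pred: 10+1-2=9
Step 14: prey: 10+2-1=11; pred: 9+0-1=8
Step 15: prey: 11+2-1=12; pred: 8+0-1=7
No extinction within 15 steps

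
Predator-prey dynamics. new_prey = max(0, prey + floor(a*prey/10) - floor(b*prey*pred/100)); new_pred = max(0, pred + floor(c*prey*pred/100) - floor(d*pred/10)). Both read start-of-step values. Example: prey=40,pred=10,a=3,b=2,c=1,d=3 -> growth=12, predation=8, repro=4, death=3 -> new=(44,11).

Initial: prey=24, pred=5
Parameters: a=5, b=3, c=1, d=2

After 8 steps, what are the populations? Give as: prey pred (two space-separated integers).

Step 1: prey: 24+12-3=33; pred: 5+1-1=5
Step 2: prey: 33+16-4=45; pred: 5+1-1=5
Step 3: prey: 45+22-6=61; pred: 5+2-1=6
Step 4: prey: 61+30-10=81; pred: 6+3-1=8
Step 5: prey: 81+40-19=102; pred: 8+6-1=13
Step 6: prey: 102+51-39=114; pred: 13+13-2=24
Step 7: prey: 114+57-82=89; pred: 24+27-4=47
Step 8: prey: 89+44-125=8; pred: 47+41-9=79

Answer: 8 79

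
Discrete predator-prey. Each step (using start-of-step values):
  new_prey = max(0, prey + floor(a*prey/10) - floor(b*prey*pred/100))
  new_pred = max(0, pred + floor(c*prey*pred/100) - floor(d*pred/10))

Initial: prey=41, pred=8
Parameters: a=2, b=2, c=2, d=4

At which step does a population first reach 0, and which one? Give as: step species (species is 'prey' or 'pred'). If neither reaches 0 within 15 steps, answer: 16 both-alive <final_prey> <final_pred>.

Answer: 16 both-alive 2 2

Derivation:
Step 1: prey: 41+8-6=43; pred: 8+6-3=11
Step 2: prey: 43+8-9=42; pred: 11+9-4=16
Step 3: prey: 42+8-13=37; pred: 16+13-6=23
Step 4: prey: 37+7-17=27; pred: 23+17-9=31
Step 5: prey: 27+5-16=16; pred: 31+16-12=35
Step 6: prey: 16+3-11=8; pred: 35+11-14=32
Step 7: prey: 8+1-5=4; pred: 32+5-12=25
Step 8: prey: 4+0-2=2; pred: 25+2-10=17
Step 9: prey: 2+0-0=2; pred: 17+0-6=11
Step 10: prey: 2+0-0=2; pred: 11+0-4=7
Step 11: prey: 2+0-0=2; pred: 7+0-2=5
Step 12: prey: 2+0-0=2; pred: 5+0-2=3
Step 13: prey: 2+0-0=2; pred: 3+0-1=2
Step 14: prey: 2+0-0=2; pred: 2+0-0=2
Steps 15-15: state stable at prey=2, pred=2 (no change)
No extinction within 15 steps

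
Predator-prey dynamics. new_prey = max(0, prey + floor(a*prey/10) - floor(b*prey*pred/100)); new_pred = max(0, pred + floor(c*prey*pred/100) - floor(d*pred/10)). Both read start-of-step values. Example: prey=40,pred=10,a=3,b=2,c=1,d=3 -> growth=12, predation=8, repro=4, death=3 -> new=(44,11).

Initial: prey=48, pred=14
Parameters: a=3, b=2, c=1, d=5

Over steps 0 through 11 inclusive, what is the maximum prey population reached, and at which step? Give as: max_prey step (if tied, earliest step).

Answer: 60 7

Derivation:
Step 1: prey: 48+14-13=49; pred: 14+6-7=13
Step 2: prey: 49+14-12=51; pred: 13+6-6=13
Step 3: prey: 51+15-13=53; pred: 13+6-6=13
Step 4: prey: 53+15-13=55; pred: 13+6-6=13
Step 5: prey: 55+16-14=57; pred: 13+7-6=14
Step 6: prey: 57+17-15=59; pred: 14+7-7=14
Step 7: prey: 59+17-16=60; pred: 14+8-7=15
Step 8: prey: 60+18-18=60; pred: 15+9-7=17
Step 9: prey: 60+18-20=58; pred: 17+10-8=19
Step 10: prey: 58+17-22=53; pred: 19+11-9=21
Step 11: prey: 53+15-22=46; pred: 21+11-10=22
Max prey = 60 at step 7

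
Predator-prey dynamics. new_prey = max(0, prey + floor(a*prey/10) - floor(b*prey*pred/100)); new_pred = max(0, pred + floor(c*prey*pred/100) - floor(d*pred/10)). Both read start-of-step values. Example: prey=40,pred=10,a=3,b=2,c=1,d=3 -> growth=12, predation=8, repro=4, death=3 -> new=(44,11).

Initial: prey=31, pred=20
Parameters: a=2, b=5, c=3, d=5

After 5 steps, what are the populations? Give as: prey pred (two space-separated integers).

Step 1: prey: 31+6-31=6; pred: 20+18-10=28
Step 2: prey: 6+1-8=0; pred: 28+5-14=19
Step 3: prey: 0+0-0=0; pred: 19+0-9=10
Step 4: prey: 0+0-0=0; pred: 10+0-5=5
Step 5: prey: 0+0-0=0; pred: 5+0-2=3

Answer: 0 3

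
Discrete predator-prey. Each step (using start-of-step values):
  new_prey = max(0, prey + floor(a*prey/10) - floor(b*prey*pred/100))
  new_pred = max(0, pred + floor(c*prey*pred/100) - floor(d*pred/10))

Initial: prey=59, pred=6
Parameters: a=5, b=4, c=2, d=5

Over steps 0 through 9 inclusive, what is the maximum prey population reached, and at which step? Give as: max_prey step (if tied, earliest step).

Step 1: prey: 59+29-14=74; pred: 6+7-3=10
Step 2: prey: 74+37-29=82; pred: 10+14-5=19
Step 3: prey: 82+41-62=61; pred: 19+31-9=41
Step 4: prey: 61+30-100=0; pred: 41+50-20=71
Step 5: prey: 0+0-0=0; pred: 71+0-35=36
Step 6: prey: 0+0-0=0; pred: 36+0-18=18
Step 7: prey: 0+0-0=0; pred: 18+0-9=9
Step 8: prey: 0+0-0=0; pred: 9+0-4=5
Step 9: prey: 0+0-0=0; pred: 5+0-2=3
Max prey = 82 at step 2

Answer: 82 2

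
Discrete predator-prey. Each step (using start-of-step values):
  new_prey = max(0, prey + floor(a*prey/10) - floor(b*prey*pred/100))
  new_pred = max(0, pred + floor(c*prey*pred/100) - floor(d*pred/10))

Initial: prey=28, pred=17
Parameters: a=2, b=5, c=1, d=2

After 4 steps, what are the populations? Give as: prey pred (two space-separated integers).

Step 1: prey: 28+5-23=10; pred: 17+4-3=18
Step 2: prey: 10+2-9=3; pred: 18+1-3=16
Step 3: prey: 3+0-2=1; pred: 16+0-3=13
Step 4: prey: 1+0-0=1; pred: 13+0-2=11

Answer: 1 11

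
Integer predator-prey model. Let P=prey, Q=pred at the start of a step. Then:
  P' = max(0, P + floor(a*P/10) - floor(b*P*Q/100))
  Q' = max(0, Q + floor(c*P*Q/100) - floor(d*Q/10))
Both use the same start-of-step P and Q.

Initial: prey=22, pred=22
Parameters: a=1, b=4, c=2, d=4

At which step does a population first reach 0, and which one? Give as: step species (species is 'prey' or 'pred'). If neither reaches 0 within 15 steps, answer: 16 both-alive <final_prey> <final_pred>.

Answer: 16 both-alive 1 2

Derivation:
Step 1: prey: 22+2-19=5; pred: 22+9-8=23
Step 2: prey: 5+0-4=1; pred: 23+2-9=16
Step 3: prey: 1+0-0=1; pred: 16+0-6=10
Step 4: prey: 1+0-0=1; pred: 10+0-4=6
Step 5: prey: 1+0-0=1; pred: 6+0-2=4
Step 6: prey: 1+0-0=1; pred: 4+0-1=3
Step 7: prey: 1+0-0=1; pred: 3+0-1=2
Step 8: prey: 1+0-0=1; pred: 2+0-0=2
Steps 9-15: state stable at prey=1, pred=2 (no change)
No extinction within 15 steps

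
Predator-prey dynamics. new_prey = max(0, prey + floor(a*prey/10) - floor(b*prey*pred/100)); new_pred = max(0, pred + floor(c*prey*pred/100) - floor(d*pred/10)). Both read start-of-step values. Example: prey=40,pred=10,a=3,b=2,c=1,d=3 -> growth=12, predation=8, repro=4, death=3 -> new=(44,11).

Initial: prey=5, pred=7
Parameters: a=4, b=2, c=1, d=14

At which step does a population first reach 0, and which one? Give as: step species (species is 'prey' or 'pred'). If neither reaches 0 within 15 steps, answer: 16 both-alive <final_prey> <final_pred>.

Step 1: prey: 5+2-0=7; pred: 7+0-9=0
First extinction: pred at step 1

Answer: 1 pred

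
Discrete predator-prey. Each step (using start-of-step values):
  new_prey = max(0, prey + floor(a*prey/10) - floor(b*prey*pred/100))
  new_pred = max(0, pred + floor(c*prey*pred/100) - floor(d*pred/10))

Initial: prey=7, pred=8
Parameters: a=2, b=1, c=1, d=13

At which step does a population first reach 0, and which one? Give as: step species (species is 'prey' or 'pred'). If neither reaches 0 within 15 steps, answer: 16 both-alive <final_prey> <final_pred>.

Step 1: prey: 7+1-0=8; pred: 8+0-10=0
First extinction: pred at step 1

Answer: 1 pred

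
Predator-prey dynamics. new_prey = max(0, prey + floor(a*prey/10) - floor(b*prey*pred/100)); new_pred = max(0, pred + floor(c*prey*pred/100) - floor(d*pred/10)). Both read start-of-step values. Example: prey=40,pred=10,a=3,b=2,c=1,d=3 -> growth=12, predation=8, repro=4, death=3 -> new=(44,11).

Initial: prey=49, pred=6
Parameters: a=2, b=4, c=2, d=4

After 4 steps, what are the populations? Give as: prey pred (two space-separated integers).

Step 1: prey: 49+9-11=47; pred: 6+5-2=9
Step 2: prey: 47+9-16=40; pred: 9+8-3=14
Step 3: prey: 40+8-22=26; pred: 14+11-5=20
Step 4: prey: 26+5-20=11; pred: 20+10-8=22

Answer: 11 22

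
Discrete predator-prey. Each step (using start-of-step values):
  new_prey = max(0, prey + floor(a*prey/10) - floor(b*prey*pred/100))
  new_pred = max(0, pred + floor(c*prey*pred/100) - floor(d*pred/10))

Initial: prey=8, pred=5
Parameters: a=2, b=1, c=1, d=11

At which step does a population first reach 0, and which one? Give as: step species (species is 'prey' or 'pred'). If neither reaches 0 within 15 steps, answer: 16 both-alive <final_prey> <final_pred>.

Answer: 1 pred

Derivation:
Step 1: prey: 8+1-0=9; pred: 5+0-5=0
First extinction: pred at step 1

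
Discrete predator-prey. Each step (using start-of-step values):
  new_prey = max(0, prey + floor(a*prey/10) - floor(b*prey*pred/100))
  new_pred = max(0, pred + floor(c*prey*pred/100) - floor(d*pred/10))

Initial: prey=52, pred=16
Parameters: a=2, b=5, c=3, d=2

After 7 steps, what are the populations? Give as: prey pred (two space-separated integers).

Answer: 0 19

Derivation:
Step 1: prey: 52+10-41=21; pred: 16+24-3=37
Step 2: prey: 21+4-38=0; pred: 37+23-7=53
Step 3: prey: 0+0-0=0; pred: 53+0-10=43
Step 4: prey: 0+0-0=0; pred: 43+0-8=35
Step 5: prey: 0+0-0=0; pred: 35+0-7=28
Step 6: prey: 0+0-0=0; pred: 28+0-5=23
Step 7: prey: 0+0-0=0; pred: 23+0-4=19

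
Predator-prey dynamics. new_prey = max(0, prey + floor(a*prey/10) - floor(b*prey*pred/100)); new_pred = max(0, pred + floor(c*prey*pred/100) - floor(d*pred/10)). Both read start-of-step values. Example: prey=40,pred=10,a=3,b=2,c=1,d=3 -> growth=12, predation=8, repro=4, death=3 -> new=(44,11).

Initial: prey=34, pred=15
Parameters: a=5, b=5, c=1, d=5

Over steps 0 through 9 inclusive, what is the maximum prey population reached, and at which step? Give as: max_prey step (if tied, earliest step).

Step 1: prey: 34+17-25=26; pred: 15+5-7=13
Step 2: prey: 26+13-16=23; pred: 13+3-6=10
Step 3: prey: 23+11-11=23; pred: 10+2-5=7
Step 4: prey: 23+11-8=26; pred: 7+1-3=5
Step 5: prey: 26+13-6=33; pred: 5+1-2=4
Step 6: prey: 33+16-6=43; pred: 4+1-2=3
Step 7: prey: 43+21-6=58; pred: 3+1-1=3
Step 8: prey: 58+29-8=79; pred: 3+1-1=3
Step 9: prey: 79+39-11=107; pred: 3+2-1=4
Max prey = 107 at step 9

Answer: 107 9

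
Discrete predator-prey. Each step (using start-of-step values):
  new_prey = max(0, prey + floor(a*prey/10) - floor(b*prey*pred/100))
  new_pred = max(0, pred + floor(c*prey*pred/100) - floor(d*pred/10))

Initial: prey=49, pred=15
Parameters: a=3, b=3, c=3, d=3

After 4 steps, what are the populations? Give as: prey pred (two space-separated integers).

Step 1: prey: 49+14-22=41; pred: 15+22-4=33
Step 2: prey: 41+12-40=13; pred: 33+40-9=64
Step 3: prey: 13+3-24=0; pred: 64+24-19=69
Step 4: prey: 0+0-0=0; pred: 69+0-20=49

Answer: 0 49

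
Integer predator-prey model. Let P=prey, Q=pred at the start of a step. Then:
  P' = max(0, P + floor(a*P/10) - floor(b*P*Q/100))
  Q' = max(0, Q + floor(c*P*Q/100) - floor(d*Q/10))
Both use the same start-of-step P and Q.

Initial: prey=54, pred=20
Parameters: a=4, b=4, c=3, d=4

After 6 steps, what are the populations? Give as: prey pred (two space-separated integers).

Step 1: prey: 54+21-43=32; pred: 20+32-8=44
Step 2: prey: 32+12-56=0; pred: 44+42-17=69
Step 3: prey: 0+0-0=0; pred: 69+0-27=42
Step 4: prey: 0+0-0=0; pred: 42+0-16=26
Step 5: prey: 0+0-0=0; pred: 26+0-10=16
Step 6: prey: 0+0-0=0; pred: 16+0-6=10

Answer: 0 10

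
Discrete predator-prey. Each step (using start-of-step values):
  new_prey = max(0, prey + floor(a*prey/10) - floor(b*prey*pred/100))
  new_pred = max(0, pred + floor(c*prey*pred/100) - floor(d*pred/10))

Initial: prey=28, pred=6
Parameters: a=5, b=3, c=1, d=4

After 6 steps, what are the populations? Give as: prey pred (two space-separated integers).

Answer: 151 17

Derivation:
Step 1: prey: 28+14-5=37; pred: 6+1-2=5
Step 2: prey: 37+18-5=50; pred: 5+1-2=4
Step 3: prey: 50+25-6=69; pred: 4+2-1=5
Step 4: prey: 69+34-10=93; pred: 5+3-2=6
Step 5: prey: 93+46-16=123; pred: 6+5-2=9
Step 6: prey: 123+61-33=151; pred: 9+11-3=17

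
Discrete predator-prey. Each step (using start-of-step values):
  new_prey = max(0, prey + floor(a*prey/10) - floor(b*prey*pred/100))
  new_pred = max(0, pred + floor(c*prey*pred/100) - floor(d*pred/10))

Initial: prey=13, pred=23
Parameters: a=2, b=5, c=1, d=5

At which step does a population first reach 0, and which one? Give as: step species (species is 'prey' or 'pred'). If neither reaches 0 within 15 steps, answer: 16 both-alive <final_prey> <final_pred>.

Step 1: prey: 13+2-14=1; pred: 23+2-11=14
Step 2: prey: 1+0-0=1; pred: 14+0-7=7
Step 3: prey: 1+0-0=1; pred: 7+0-3=4
Step 4: prey: 1+0-0=1; pred: 4+0-2=2
Step 5: prey: 1+0-0=1; pred: 2+0-1=1
Step 6: prey: 1+0-0=1; pred: 1+0-0=1
Steps 7-15: state stable at prey=1, pred=1 (no change)
No extinction within 15 steps

Answer: 16 both-alive 1 1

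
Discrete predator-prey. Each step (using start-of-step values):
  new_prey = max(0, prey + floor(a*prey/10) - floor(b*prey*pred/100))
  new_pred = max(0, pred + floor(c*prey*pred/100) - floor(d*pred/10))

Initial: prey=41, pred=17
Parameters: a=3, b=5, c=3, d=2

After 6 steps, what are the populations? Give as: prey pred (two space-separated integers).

Answer: 0 20

Derivation:
Step 1: prey: 41+12-34=19; pred: 17+20-3=34
Step 2: prey: 19+5-32=0; pred: 34+19-6=47
Step 3: prey: 0+0-0=0; pred: 47+0-9=38
Step 4: prey: 0+0-0=0; pred: 38+0-7=31
Step 5: prey: 0+0-0=0; pred: 31+0-6=25
Step 6: prey: 0+0-0=0; pred: 25+0-5=20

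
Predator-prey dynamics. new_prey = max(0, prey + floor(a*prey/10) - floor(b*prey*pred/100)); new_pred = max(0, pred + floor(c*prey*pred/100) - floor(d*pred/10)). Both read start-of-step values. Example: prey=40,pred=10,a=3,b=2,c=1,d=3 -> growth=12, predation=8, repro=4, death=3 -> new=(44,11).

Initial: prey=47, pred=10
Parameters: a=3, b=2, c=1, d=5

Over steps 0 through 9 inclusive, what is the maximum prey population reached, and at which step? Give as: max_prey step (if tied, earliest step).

Answer: 80 6

Derivation:
Step 1: prey: 47+14-9=52; pred: 10+4-5=9
Step 2: prey: 52+15-9=58; pred: 9+4-4=9
Step 3: prey: 58+17-10=65; pred: 9+5-4=10
Step 4: prey: 65+19-13=71; pred: 10+6-5=11
Step 5: prey: 71+21-15=77; pred: 11+7-5=13
Step 6: prey: 77+23-20=80; pred: 13+10-6=17
Step 7: prey: 80+24-27=77; pred: 17+13-8=22
Step 8: prey: 77+23-33=67; pred: 22+16-11=27
Step 9: prey: 67+20-36=51; pred: 27+18-13=32
Max prey = 80 at step 6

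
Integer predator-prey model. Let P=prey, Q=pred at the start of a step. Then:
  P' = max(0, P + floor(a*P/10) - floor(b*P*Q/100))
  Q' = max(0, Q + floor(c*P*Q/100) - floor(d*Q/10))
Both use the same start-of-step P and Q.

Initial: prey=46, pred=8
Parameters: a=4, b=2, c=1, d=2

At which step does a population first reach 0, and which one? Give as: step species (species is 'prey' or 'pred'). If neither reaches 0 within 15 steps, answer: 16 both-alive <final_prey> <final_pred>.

Step 1: prey: 46+18-7=57; pred: 8+3-1=10
Step 2: prey: 57+22-11=68; pred: 10+5-2=13
Step 3: prey: 68+27-17=78; pred: 13+8-2=19
Step 4: prey: 78+31-29=80; pred: 19+14-3=30
Step 5: prey: 80+32-48=64; pred: 30+24-6=48
Step 6: prey: 64+25-61=28; pred: 48+30-9=69
Step 7: prey: 28+11-38=1; pred: 69+19-13=75
Step 8: prey: 1+0-1=0; pred: 75+0-15=60
First extinction: prey at step 8

Answer: 8 prey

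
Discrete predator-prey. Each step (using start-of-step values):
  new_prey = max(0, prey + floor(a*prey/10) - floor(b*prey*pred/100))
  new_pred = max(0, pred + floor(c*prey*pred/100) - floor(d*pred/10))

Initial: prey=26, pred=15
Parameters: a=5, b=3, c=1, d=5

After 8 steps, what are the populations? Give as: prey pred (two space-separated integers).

Step 1: prey: 26+13-11=28; pred: 15+3-7=11
Step 2: prey: 28+14-9=33; pred: 11+3-5=9
Step 3: prey: 33+16-8=41; pred: 9+2-4=7
Step 4: prey: 41+20-8=53; pred: 7+2-3=6
Step 5: prey: 53+26-9=70; pred: 6+3-3=6
Step 6: prey: 70+35-12=93; pred: 6+4-3=7
Step 7: prey: 93+46-19=120; pred: 7+6-3=10
Step 8: prey: 120+60-36=144; pred: 10+12-5=17

Answer: 144 17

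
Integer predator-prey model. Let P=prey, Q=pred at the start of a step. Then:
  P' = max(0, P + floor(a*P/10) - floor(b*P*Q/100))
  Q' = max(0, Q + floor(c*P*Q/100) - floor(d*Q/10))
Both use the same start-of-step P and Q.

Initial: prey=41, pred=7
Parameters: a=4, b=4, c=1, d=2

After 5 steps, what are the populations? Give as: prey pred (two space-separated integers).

Step 1: prey: 41+16-11=46; pred: 7+2-1=8
Step 2: prey: 46+18-14=50; pred: 8+3-1=10
Step 3: prey: 50+20-20=50; pred: 10+5-2=13
Step 4: prey: 50+20-26=44; pred: 13+6-2=17
Step 5: prey: 44+17-29=32; pred: 17+7-3=21

Answer: 32 21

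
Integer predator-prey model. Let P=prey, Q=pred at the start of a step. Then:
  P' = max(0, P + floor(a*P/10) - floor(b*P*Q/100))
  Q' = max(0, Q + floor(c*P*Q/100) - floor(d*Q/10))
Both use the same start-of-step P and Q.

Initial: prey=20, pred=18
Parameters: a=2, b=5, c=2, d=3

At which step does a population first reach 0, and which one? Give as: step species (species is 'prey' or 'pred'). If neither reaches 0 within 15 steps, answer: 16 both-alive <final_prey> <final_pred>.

Answer: 16 both-alive 1 3

Derivation:
Step 1: prey: 20+4-18=6; pred: 18+7-5=20
Step 2: prey: 6+1-6=1; pred: 20+2-6=16
Step 3: prey: 1+0-0=1; pred: 16+0-4=12
Step 4: prey: 1+0-0=1; pred: 12+0-3=9
Step 5: prey: 1+0-0=1; pred: 9+0-2=7
Step 6: prey: 1+0-0=1; pred: 7+0-2=5
Step 7: prey: 1+0-0=1; pred: 5+0-1=4
Step 8: prey: 1+0-0=1; pred: 4+0-1=3
Step 9: prey: 1+0-0=1; pred: 3+0-0=3
Steps 10-15: state stable at prey=1, pred=3 (no change)
No extinction within 15 steps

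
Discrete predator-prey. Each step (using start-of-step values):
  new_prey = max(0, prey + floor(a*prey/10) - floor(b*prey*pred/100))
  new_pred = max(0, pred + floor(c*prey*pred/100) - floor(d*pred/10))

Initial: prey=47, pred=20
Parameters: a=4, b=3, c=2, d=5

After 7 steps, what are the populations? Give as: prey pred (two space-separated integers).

Answer: 5 3

Derivation:
Step 1: prey: 47+18-28=37; pred: 20+18-10=28
Step 2: prey: 37+14-31=20; pred: 28+20-14=34
Step 3: prey: 20+8-20=8; pred: 34+13-17=30
Step 4: prey: 8+3-7=4; pred: 30+4-15=19
Step 5: prey: 4+1-2=3; pred: 19+1-9=11
Step 6: prey: 3+1-0=4; pred: 11+0-5=6
Step 7: prey: 4+1-0=5; pred: 6+0-3=3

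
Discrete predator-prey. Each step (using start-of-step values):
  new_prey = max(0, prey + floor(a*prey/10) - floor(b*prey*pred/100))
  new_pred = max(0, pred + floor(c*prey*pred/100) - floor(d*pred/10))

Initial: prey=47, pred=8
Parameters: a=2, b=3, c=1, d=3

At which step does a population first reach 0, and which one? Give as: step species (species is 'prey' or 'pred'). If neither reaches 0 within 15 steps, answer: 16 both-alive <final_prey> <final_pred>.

Answer: 16 both-alive 15 3

Derivation:
Step 1: prey: 47+9-11=45; pred: 8+3-2=9
Step 2: prey: 45+9-12=42; pred: 9+4-2=11
Step 3: prey: 42+8-13=37; pred: 11+4-3=12
Step 4: prey: 37+7-13=31; pred: 12+4-3=13
Step 5: prey: 31+6-12=25; pred: 13+4-3=14
Step 6: prey: 25+5-10=20; pred: 14+3-4=13
Step 7: prey: 20+4-7=17; pred: 13+2-3=12
Step 8: prey: 17+3-6=14; pred: 12+2-3=11
Step 9: prey: 14+2-4=12; pred: 11+1-3=9
Step 10: prey: 12+2-3=11; pred: 9+1-2=8
Step 11: prey: 11+2-2=11; pred: 8+0-2=6
Step 12: prey: 11+2-1=12; pred: 6+0-1=5
Step 13: prey: 12+2-1=13; pred: 5+0-1=4
Step 14: prey: 13+2-1=14; pred: 4+0-1=3
Step 15: prey: 14+2-1=15; pred: 3+0-0=3
No extinction within 15 steps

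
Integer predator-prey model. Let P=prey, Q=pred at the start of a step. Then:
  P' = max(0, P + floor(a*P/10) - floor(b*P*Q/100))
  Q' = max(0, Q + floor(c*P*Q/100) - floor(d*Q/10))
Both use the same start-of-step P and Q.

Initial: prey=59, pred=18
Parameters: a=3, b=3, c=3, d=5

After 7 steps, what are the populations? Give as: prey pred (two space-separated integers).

Step 1: prey: 59+17-31=45; pred: 18+31-9=40
Step 2: prey: 45+13-54=4; pred: 40+54-20=74
Step 3: prey: 4+1-8=0; pred: 74+8-37=45
Step 4: prey: 0+0-0=0; pred: 45+0-22=23
Step 5: prey: 0+0-0=0; pred: 23+0-11=12
Step 6: prey: 0+0-0=0; pred: 12+0-6=6
Step 7: prey: 0+0-0=0; pred: 6+0-3=3

Answer: 0 3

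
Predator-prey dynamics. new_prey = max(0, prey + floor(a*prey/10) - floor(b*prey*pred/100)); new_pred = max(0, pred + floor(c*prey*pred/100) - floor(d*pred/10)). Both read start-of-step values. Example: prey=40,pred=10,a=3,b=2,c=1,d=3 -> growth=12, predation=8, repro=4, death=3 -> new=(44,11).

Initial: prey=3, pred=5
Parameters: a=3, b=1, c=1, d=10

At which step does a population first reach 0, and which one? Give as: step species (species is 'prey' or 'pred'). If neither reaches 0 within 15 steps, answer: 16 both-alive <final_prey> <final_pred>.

Answer: 1 pred

Derivation:
Step 1: prey: 3+0-0=3; pred: 5+0-5=0
First extinction: pred at step 1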